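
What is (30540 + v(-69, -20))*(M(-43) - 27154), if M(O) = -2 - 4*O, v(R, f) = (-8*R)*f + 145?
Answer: -530100680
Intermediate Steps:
v(R, f) = 145 - 8*R*f (v(R, f) = -8*R*f + 145 = 145 - 8*R*f)
(30540 + v(-69, -20))*(M(-43) - 27154) = (30540 + (145 - 8*(-69)*(-20)))*((-2 - 4*(-43)) - 27154) = (30540 + (145 - 11040))*((-2 + 172) - 27154) = (30540 - 10895)*(170 - 27154) = 19645*(-26984) = -530100680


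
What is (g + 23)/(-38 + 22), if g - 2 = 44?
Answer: -69/16 ≈ -4.3125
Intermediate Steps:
g = 46 (g = 2 + 44 = 46)
(g + 23)/(-38 + 22) = (46 + 23)/(-38 + 22) = 69/(-16) = 69*(-1/16) = -69/16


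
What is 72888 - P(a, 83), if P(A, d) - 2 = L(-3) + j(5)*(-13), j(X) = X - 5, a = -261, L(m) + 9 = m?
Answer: 72898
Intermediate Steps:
L(m) = -9 + m
j(X) = -5 + X
P(A, d) = -10 (P(A, d) = 2 + ((-9 - 3) + (-5 + 5)*(-13)) = 2 + (-12 + 0*(-13)) = 2 + (-12 + 0) = 2 - 12 = -10)
72888 - P(a, 83) = 72888 - 1*(-10) = 72888 + 10 = 72898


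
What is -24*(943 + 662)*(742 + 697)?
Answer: -55430280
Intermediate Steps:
-24*(943 + 662)*(742 + 697) = -38520*1439 = -24*2309595 = -55430280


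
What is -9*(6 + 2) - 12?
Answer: -84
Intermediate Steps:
-9*(6 + 2) - 12 = -9*8 - 12 = -72 - 12 = -84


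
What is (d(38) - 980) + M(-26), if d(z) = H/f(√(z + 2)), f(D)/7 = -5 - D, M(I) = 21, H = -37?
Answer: -20176/21 + 74*√10/105 ≈ -958.53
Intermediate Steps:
f(D) = -35 - 7*D (f(D) = 7*(-5 - D) = -35 - 7*D)
d(z) = -37/(-35 - 7*√(2 + z)) (d(z) = -37/(-35 - 7*√(z + 2)) = -37/(-35 - 7*√(2 + z)))
(d(38) - 980) + M(-26) = (37/(7*(5 + √(2 + 38))) - 980) + 21 = (37/(7*(5 + √40)) - 980) + 21 = (37/(7*(5 + 2*√10)) - 980) + 21 = (-980 + 37/(7*(5 + 2*√10))) + 21 = -959 + 37/(7*(5 + 2*√10))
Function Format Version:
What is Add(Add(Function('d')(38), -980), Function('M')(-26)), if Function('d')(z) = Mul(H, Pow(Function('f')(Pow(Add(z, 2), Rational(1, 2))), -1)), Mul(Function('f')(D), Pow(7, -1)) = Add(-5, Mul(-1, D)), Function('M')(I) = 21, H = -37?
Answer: Add(Rational(-20176, 21), Mul(Rational(74, 105), Pow(10, Rational(1, 2)))) ≈ -958.53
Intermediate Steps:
Function('f')(D) = Add(-35, Mul(-7, D)) (Function('f')(D) = Mul(7, Add(-5, Mul(-1, D))) = Add(-35, Mul(-7, D)))
Function('d')(z) = Mul(-37, Pow(Add(-35, Mul(-7, Pow(Add(2, z), Rational(1, 2)))), -1)) (Function('d')(z) = Mul(-37, Pow(Add(-35, Mul(-7, Pow(Add(z, 2), Rational(1, 2)))), -1)) = Mul(-37, Pow(Add(-35, Mul(-7, Pow(Add(2, z), Rational(1, 2)))), -1)))
Add(Add(Function('d')(38), -980), Function('M')(-26)) = Add(Add(Mul(Rational(37, 7), Pow(Add(5, Pow(Add(2, 38), Rational(1, 2))), -1)), -980), 21) = Add(Add(Mul(Rational(37, 7), Pow(Add(5, Pow(40, Rational(1, 2))), -1)), -980), 21) = Add(Add(Mul(Rational(37, 7), Pow(Add(5, Mul(2, Pow(10, Rational(1, 2)))), -1)), -980), 21) = Add(Add(-980, Mul(Rational(37, 7), Pow(Add(5, Mul(2, Pow(10, Rational(1, 2)))), -1))), 21) = Add(-959, Mul(Rational(37, 7), Pow(Add(5, Mul(2, Pow(10, Rational(1, 2)))), -1)))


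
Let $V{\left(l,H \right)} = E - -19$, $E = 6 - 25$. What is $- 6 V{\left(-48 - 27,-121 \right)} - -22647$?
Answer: $22647$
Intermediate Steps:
$E = -19$ ($E = 6 - 25 = -19$)
$V{\left(l,H \right)} = 0$ ($V{\left(l,H \right)} = -19 - -19 = -19 + 19 = 0$)
$- 6 V{\left(-48 - 27,-121 \right)} - -22647 = \left(-6\right) 0 - -22647 = 0 + 22647 = 22647$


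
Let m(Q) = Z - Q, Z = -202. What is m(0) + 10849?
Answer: 10647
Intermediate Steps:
m(Q) = -202 - Q
m(0) + 10849 = (-202 - 1*0) + 10849 = (-202 + 0) + 10849 = -202 + 10849 = 10647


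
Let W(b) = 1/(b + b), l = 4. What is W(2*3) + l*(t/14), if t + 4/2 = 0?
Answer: -41/84 ≈ -0.48810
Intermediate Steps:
t = -2 (t = -2 + 0 = -2)
W(b) = 1/(2*b)
W(2*3) + l*(t/14) = 1/(2*((2*3))) + 4*(-2/14) = (½)/6 + 4*(-2*1/14) = (½)*(⅙) + 4*(-⅐) = 1/12 - 4/7 = -41/84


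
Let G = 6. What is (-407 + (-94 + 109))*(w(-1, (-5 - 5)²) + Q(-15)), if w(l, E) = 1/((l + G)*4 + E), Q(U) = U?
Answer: 88151/15 ≈ 5876.7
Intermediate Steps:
w(l, E) = 1/(24 + E + 4*l) (w(l, E) = 1/((l + 6)*4 + E) = 1/((6 + l)*4 + E) = 1/((24 + 4*l) + E) = 1/(24 + E + 4*l))
(-407 + (-94 + 109))*(w(-1, (-5 - 5)²) + Q(-15)) = (-407 + (-94 + 109))*(1/(24 + (-5 - 5)² + 4*(-1)) - 15) = (-407 + 15)*(1/(24 + (-10)² - 4) - 15) = -392*(1/(24 + 100 - 4) - 15) = -392*(1/120 - 15) = -392*(-1799/120) = 88151/15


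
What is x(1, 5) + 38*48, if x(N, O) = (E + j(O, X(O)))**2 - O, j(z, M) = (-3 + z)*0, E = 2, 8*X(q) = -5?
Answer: 1823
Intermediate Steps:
X(q) = -5/8 (X(q) = (1/8)*(-5) = -5/8)
j(z, M) = 0
x(N, O) = 4 - O (x(N, O) = (2 + 0)**2 - O = 2**2 - O = 4 - O)
x(1, 5) + 38*48 = (4 - 1*5) + 38*48 = (4 - 5) + 1824 = -1 + 1824 = 1823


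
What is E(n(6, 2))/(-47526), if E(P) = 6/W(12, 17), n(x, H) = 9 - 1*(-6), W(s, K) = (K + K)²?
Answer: -1/9156676 ≈ -1.0921e-7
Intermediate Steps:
W(s, K) = 4*K² (W(s, K) = (2*K)² = 4*K²)
n(x, H) = 15 (n(x, H) = 9 + 6 = 15)
E(P) = 3/578 (E(P) = 6/((4*17²)) = 6/((4*289)) = 6/1156 = 6*(1/1156) = 3/578)
E(n(6, 2))/(-47526) = (3/578)/(-47526) = (3/578)*(-1/47526) = -1/9156676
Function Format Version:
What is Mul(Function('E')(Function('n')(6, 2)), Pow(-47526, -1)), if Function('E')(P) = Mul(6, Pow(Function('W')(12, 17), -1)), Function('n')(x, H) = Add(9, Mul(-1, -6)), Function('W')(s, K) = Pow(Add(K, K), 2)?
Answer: Rational(-1, 9156676) ≈ -1.0921e-7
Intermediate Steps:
Function('W')(s, K) = Mul(4, Pow(K, 2)) (Function('W')(s, K) = Pow(Mul(2, K), 2) = Mul(4, Pow(K, 2)))
Function('n')(x, H) = 15 (Function('n')(x, H) = Add(9, 6) = 15)
Function('E')(P) = Rational(3, 578) (Function('E')(P) = Mul(6, Pow(Mul(4, Pow(17, 2)), -1)) = Mul(6, Pow(Mul(4, 289), -1)) = Mul(6, Pow(1156, -1)) = Mul(6, Rational(1, 1156)) = Rational(3, 578))
Mul(Function('E')(Function('n')(6, 2)), Pow(-47526, -1)) = Mul(Rational(3, 578), Pow(-47526, -1)) = Mul(Rational(3, 578), Rational(-1, 47526)) = Rational(-1, 9156676)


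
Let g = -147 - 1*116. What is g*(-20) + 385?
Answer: 5645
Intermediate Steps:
g = -263 (g = -147 - 116 = -263)
g*(-20) + 385 = -263*(-20) + 385 = 5260 + 385 = 5645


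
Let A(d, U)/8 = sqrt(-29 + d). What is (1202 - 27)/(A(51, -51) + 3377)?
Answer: 360725/1036611 - 9400*sqrt(22)/11402721 ≈ 0.34412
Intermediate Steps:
A(d, U) = 8*sqrt(-29 + d)
(1202 - 27)/(A(51, -51) + 3377) = (1202 - 27)/(8*sqrt(-29 + 51) + 3377) = 1175/(8*sqrt(22) + 3377) = 1175/(3377 + 8*sqrt(22))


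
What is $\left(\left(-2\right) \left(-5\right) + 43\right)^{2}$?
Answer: $2809$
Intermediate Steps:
$\left(\left(-2\right) \left(-5\right) + 43\right)^{2} = \left(10 + 43\right)^{2} = 53^{2} = 2809$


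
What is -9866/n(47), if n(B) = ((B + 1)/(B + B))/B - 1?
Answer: 21793994/2185 ≈ 9974.4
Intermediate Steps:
n(B) = -1 + (1 + B)/(2*B**2) (n(B) = ((1 + B)/((2*B)))/B - 1 = ((1 + B)*(1/(2*B)))/B - 1 = ((1 + B)/(2*B))/B - 1 = (1 + B)/(2*B**2) - 1 = -1 + (1 + B)/(2*B**2))
-9866/n(47) = -9866*4418/(1 + 47 - 2*47**2) = -9866*4418/(1 + 47 - 2*2209) = -9866*4418/(1 + 47 - 4418) = -9866/((1/2)*(1/2209)*(-4370)) = -9866/(-2185/2209) = -9866*(-2209/2185) = 21793994/2185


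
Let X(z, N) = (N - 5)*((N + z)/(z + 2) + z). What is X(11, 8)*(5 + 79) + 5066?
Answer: 106682/13 ≈ 8206.3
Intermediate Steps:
X(z, N) = (-5 + N)*(z + (N + z)/(2 + z)) (X(z, N) = (-5 + N)*((N + z)/(2 + z) + z) = (-5 + N)*(z + (N + z)/(2 + z)))
X(11, 8)*(5 + 79) + 5066 = ((8**2 - 15*11 - 5*8 - 5*11**2 + 8*11**2 + 3*8*11)/(2 + 11))*(5 + 79) + 5066 = ((64 - 165 - 40 - 5*121 + 8*121 + 264)/13)*84 + 5066 = ((64 - 165 - 40 - 605 + 968 + 264)/13)*84 + 5066 = ((1/13)*486)*84 + 5066 = (486/13)*84 + 5066 = 40824/13 + 5066 = 106682/13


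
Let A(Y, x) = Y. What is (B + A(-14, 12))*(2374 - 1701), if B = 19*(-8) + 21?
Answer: -97585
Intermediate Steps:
B = -131 (B = -152 + 21 = -131)
(B + A(-14, 12))*(2374 - 1701) = (-131 - 14)*(2374 - 1701) = -145*673 = -97585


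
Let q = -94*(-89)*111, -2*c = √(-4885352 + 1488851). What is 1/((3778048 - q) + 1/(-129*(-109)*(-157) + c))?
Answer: 27772729595303387133/79136226708895987334346140 - 3*I*√377389/79136226708895987334346140 ≈ 3.5095e-7 - 2.3288e-23*I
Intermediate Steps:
c = -3*I*√377389/2 (c = -√(-4885352 + 1488851)/2 = -3*I*√377389/2 ≈ -921.48*I)
q = 928626 (q = 8366*111 = 928626)
1/((3778048 - q) + 1/(-129*(-109)*(-157) + c)) = 1/((3778048 - 1*928626) + 1/(-129*(-109)*(-157) - 3*I*√377389/2)) = 1/((3778048 - 928626) + 1/(14061*(-157) - 3*I*√377389/2)) = 1/(2849422 + 1/(-2207577 - 3*I*√377389/2))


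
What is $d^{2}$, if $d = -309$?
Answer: $95481$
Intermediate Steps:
$d^{2} = \left(-309\right)^{2} = 95481$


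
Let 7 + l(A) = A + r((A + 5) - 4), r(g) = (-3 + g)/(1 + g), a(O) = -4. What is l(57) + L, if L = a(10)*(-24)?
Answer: 8669/59 ≈ 146.93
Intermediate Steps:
r(g) = (-3 + g)/(1 + g)
L = 96 (L = -4*(-24) = 96)
l(A) = -7 + A + (-2 + A)/(2 + A) (l(A) = -7 + (A + (-3 + ((A + 5) - 4))/(1 + ((A + 5) - 4))) = -7 + (A + (-3 + ((5 + A) - 4))/(1 + ((5 + A) - 4))) = -7 + (A + (-3 + (1 + A))/(1 + (1 + A))) = -7 + (A + (-2 + A)/(2 + A)) = -7 + A + (-2 + A)/(2 + A))
l(57) + L = (-16 + 57**2 - 4*57)/(2 + 57) + 96 = (-16 + 3249 - 228)/59 + 96 = (1/59)*3005 + 96 = 3005/59 + 96 = 8669/59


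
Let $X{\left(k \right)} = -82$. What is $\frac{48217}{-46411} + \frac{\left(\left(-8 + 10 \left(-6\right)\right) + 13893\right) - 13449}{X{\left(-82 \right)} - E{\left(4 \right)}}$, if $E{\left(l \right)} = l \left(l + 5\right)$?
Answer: $- \frac{11570071}{2738249} \approx -4.2254$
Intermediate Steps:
$E{\left(l \right)} = l \left(5 + l\right)$
$\frac{48217}{-46411} + \frac{\left(\left(-8 + 10 \left(-6\right)\right) + 13893\right) - 13449}{X{\left(-82 \right)} - E{\left(4 \right)}} = \frac{48217}{-46411} + \frac{\left(\left(-8 + 10 \left(-6\right)\right) + 13893\right) - 13449}{-82 - 4 \left(5 + 4\right)} = 48217 \left(- \frac{1}{46411}\right) + \frac{\left(\left(-8 - 60\right) + 13893\right) - 13449}{-82 - 4 \cdot 9} = - \frac{48217}{46411} + \frac{\left(-68 + 13893\right) - 13449}{-82 - 36} = - \frac{48217}{46411} + \frac{13825 - 13449}{-82 - 36} = - \frac{48217}{46411} + \frac{376}{-118} = - \frac{48217}{46411} + 376 \left(- \frac{1}{118}\right) = - \frac{48217}{46411} - \frac{188}{59} = - \frac{11570071}{2738249}$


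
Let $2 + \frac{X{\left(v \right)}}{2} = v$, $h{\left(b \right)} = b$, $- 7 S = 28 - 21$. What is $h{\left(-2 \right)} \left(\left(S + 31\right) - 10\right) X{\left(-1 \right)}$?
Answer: $240$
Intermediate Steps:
$S = -1$ ($S = - \frac{28 - 21}{7} = \left(- \frac{1}{7}\right) 7 = -1$)
$X{\left(v \right)} = -4 + 2 v$
$h{\left(-2 \right)} \left(\left(S + 31\right) - 10\right) X{\left(-1 \right)} = - 2 \left(\left(-1 + 31\right) - 10\right) \left(-4 + 2 \left(-1\right)\right) = - 2 \left(30 - 10\right) \left(-4 - 2\right) = \left(-2\right) 20 \left(-6\right) = \left(-40\right) \left(-6\right) = 240$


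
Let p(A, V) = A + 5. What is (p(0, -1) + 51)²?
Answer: 3136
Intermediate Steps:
p(A, V) = 5 + A
(p(0, -1) + 51)² = ((5 + 0) + 51)² = (5 + 51)² = 56² = 3136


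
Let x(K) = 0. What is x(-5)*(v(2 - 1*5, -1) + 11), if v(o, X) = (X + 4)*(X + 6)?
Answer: 0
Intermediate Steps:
v(o, X) = (4 + X)*(6 + X)
x(-5)*(v(2 - 1*5, -1) + 11) = 0*((24 + (-1)² + 10*(-1)) + 11) = 0*((24 + 1 - 10) + 11) = 0*(15 + 11) = 0*26 = 0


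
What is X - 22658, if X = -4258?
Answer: -26916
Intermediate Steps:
X - 22658 = -4258 - 22658 = -26916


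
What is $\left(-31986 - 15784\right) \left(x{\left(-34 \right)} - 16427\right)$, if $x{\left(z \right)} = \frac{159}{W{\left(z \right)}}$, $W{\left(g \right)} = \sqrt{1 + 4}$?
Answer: $784717790 - 1519086 \sqrt{5} \approx 7.8132 \cdot 10^{8}$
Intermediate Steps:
$W{\left(g \right)} = \sqrt{5}$
$x{\left(z \right)} = \frac{159 \sqrt{5}}{5}$ ($x{\left(z \right)} = \frac{159}{\sqrt{5}} = 159 \frac{\sqrt{5}}{5} = \frac{159 \sqrt{5}}{5}$)
$\left(-31986 - 15784\right) \left(x{\left(-34 \right)} - 16427\right) = \left(-31986 - 15784\right) \left(\frac{159 \sqrt{5}}{5} - 16427\right) = - 47770 \left(-16427 + \frac{159 \sqrt{5}}{5}\right) = 784717790 - 1519086 \sqrt{5}$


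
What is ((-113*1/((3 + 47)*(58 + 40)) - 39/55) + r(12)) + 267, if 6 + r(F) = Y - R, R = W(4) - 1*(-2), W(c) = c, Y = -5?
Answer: 13435537/53900 ≈ 249.27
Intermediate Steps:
R = 6 (R = 4 - 1*(-2) = 4 + 2 = 6)
r(F) = -17 (r(F) = -6 + (-5 - 1*6) = -6 + (-5 - 6) = -6 - 11 = -17)
((-113*1/((3 + 47)*(58 + 40)) - 39/55) + r(12)) + 267 = ((-113*1/((3 + 47)*(58 + 40)) - 39/55) - 17) + 267 = ((-113/(50*98) - 39*1/55) - 17) + 267 = ((-113/4900 - 39/55) - 17) + 267 = (-39463/53900 - 17) + 267 = -955763/53900 + 267 = 13435537/53900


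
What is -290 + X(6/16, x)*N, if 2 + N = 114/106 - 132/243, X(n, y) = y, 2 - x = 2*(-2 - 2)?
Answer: -1307980/4293 ≈ -304.68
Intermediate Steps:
x = 10 (x = 2 - 2*(-2 - 2) = 2 - 2*(-4) = 2 - 1*(-8) = 2 + 8 = 10)
N = -6301/4293 (N = -2 + (114/106 - 132/243) = -2 + (114*(1/106) - 132*1/243) = -2 + (57/53 - 44/81) = -2 + 2285/4293 = -6301/4293 ≈ -1.4677)
-290 + X(6/16, x)*N = -290 + 10*(-6301/4293) = -290 - 63010/4293 = -1307980/4293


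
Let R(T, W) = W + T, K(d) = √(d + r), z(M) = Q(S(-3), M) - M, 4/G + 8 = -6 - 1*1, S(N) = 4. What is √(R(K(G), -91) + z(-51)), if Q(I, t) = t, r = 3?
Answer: √(-20475 + 15*√615)/15 ≈ 9.4523*I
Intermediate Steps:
G = -4/15 (G = 4/(-8 + (-6 - 1*1)) = 4/(-8 + (-6 - 1)) = 4/(-8 - 7) = 4/(-15) = 4*(-1/15) = -4/15 ≈ -0.26667)
z(M) = 0 (z(M) = M - M = 0)
K(d) = √(3 + d) (K(d) = √(d + 3) = √(3 + d))
R(T, W) = T + W
√(R(K(G), -91) + z(-51)) = √((√(3 - 4/15) - 91) + 0) = √((√(41/15) - 91) + 0) = √((√615/15 - 91) + 0) = √((-91 + √615/15) + 0) = √(-91 + √615/15)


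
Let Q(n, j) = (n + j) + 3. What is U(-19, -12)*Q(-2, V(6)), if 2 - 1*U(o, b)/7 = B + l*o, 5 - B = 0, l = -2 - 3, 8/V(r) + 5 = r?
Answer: -6174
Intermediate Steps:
V(r) = 8/(-5 + r)
l = -5
B = 5 (B = 5 - 1*0 = 5 + 0 = 5)
Q(n, j) = 3 + j + n (Q(n, j) = (j + n) + 3 = 3 + j + n)
U(o, b) = -21 + 35*o (U(o, b) = 14 - 7*(5 - 5*o) = 14 + (-35 + 35*o) = -21 + 35*o)
U(-19, -12)*Q(-2, V(6)) = (-21 + 35*(-19))*(3 + 8/(-5 + 6) - 2) = (-21 - 665)*(3 + 8/1 - 2) = -686*(3 + 8*1 - 2) = -686*(3 + 8 - 2) = -686*9 = -6174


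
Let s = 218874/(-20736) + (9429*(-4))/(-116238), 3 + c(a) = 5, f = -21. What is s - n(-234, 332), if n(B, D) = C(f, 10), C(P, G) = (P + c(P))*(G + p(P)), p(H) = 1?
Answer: 13308212141/66953088 ≈ 198.77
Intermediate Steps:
c(a) = 2 (c(a) = -3 + 5 = 2)
C(P, G) = (1 + G)*(2 + P) (C(P, G) = (P + 2)*(G + 1) = (2 + P)*(1 + G) = (1 + G)*(2 + P))
n(B, D) = -209 (n(B, D) = 2 - 21 + 2*10 + 10*(-21) = 2 - 21 + 20 - 210 = -209)
s = -684983251/66953088 (s = 218874*(-1/20736) - 37716*(-1/116238) = -36479/3456 + 6286/19373 = -684983251/66953088 ≈ -10.231)
s - n(-234, 332) = -684983251/66953088 - 1*(-209) = -684983251/66953088 + 209 = 13308212141/66953088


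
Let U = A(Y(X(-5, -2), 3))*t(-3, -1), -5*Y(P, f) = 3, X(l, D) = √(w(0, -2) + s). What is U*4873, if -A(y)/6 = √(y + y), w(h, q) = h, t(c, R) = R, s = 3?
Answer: 29238*I*√30/5 ≈ 32029.0*I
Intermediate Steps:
X(l, D) = √3 (X(l, D) = √(0 + 3) = √3)
Y(P, f) = -⅗ (Y(P, f) = -⅕*3 = -⅗)
A(y) = -6*√2*√y (A(y) = -6*√(y + y) = -6*√2*√y)
U = 6*I*√30/5 (U = -6*√2*√(-⅗)*(-1) = -6*√2*I*√15/5*(-1) = -6*I*√30/5*(-1) = 6*I*√30/5 ≈ 6.5727*I)
U*4873 = (6*I*√30/5)*4873 = 29238*I*√30/5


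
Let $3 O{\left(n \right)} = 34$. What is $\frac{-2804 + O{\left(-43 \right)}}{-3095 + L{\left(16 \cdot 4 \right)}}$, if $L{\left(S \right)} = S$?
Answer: $\frac{8378}{9093} \approx 0.92137$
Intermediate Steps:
$O{\left(n \right)} = \frac{34}{3}$ ($O{\left(n \right)} = \frac{1}{3} \cdot 34 = \frac{34}{3}$)
$\frac{-2804 + O{\left(-43 \right)}}{-3095 + L{\left(16 \cdot 4 \right)}} = \frac{-2804 + \frac{34}{3}}{-3095 + 16 \cdot 4} = - \frac{8378}{3 \left(-3095 + 64\right)} = - \frac{8378}{3 \left(-3031\right)} = \left(- \frac{8378}{3}\right) \left(- \frac{1}{3031}\right) = \frac{8378}{9093}$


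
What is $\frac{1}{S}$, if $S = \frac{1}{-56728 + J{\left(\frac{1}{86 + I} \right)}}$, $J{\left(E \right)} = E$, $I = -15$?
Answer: $- \frac{4027687}{71} \approx -56728.0$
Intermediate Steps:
$S = - \frac{71}{4027687}$ ($S = \frac{1}{-56728 + \frac{1}{86 - 15}} = \frac{1}{-56728 + \frac{1}{71}} = \frac{1}{- \frac{4027687}{71}} = - \frac{71}{4027687} \approx -1.7628 \cdot 10^{-5}$)
$\frac{1}{S} = \frac{1}{- \frac{71}{4027687}} = - \frac{4027687}{71}$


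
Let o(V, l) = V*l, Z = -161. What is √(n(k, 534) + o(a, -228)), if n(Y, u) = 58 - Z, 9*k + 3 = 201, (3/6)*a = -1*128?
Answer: √58587 ≈ 242.05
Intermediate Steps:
a = -256 (a = 2*(-1*128) = 2*(-128) = -256)
k = 22 (k = -⅓ + (⅑)*201 = -⅓ + 67/3 = 22)
n(Y, u) = 219 (n(Y, u) = 58 - 1*(-161) = 58 + 161 = 219)
√(n(k, 534) + o(a, -228)) = √(219 - 256*(-228)) = √(219 + 58368) = √58587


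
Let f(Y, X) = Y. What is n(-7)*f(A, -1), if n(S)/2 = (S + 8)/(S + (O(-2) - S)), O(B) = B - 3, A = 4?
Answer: -8/5 ≈ -1.6000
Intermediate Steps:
O(B) = -3 + B
n(S) = -16/5 - 2*S/5 (n(S) = 2*((S + 8)/(S + ((-3 - 2) - S))) = 2*((8 + S)/(S + (-5 - S))) = 2*((8 + S)/(-5)) = 2*((8 + S)*(-⅕)) = 2*(-8/5 - S/5) = -16/5 - 2*S/5)
n(-7)*f(A, -1) = (-16/5 - ⅖*(-7))*4 = (-16/5 + 14/5)*4 = -⅖*4 = -8/5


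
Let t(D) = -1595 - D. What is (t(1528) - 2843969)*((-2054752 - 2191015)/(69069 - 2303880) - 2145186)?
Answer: 13649189731007128268/2234811 ≈ 6.1075e+12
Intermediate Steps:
(t(1528) - 2843969)*((-2054752 - 2191015)/(69069 - 2303880) - 2145186) = ((-1595 - 1*1528) - 2843969)*((-2054752 - 2191015)/(69069 - 2303880) - 2145186) = ((-1595 - 1528) - 2843969)*(-4245767/(-2234811) - 2145186) = (-3123 - 2843969)*(-4245767*(-1/2234811) - 2145186) = -2847092*(4245767/2234811 - 2145186) = -2847092*(-4794081024079/2234811) = 13649189731007128268/2234811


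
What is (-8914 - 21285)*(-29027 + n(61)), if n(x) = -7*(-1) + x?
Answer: 874532841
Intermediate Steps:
n(x) = 7 + x
(-8914 - 21285)*(-29027 + n(61)) = (-8914 - 21285)*(-29027 + (7 + 61)) = -30199*(-29027 + 68) = -30199*(-28959) = 874532841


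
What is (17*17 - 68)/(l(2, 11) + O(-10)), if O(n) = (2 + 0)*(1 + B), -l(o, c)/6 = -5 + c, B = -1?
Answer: -221/36 ≈ -6.1389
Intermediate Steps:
l(o, c) = 30 - 6*c (l(o, c) = -6*(-5 + c) = 30 - 6*c)
O(n) = 0 (O(n) = (2 + 0)*(1 - 1) = 2*0 = 0)
(17*17 - 68)/(l(2, 11) + O(-10)) = (17*17 - 68)/((30 - 6*11) + 0) = (289 - 68)/((30 - 66) + 0) = 221/(-36 + 0) = 221/(-36) = 221*(-1/36) = -221/36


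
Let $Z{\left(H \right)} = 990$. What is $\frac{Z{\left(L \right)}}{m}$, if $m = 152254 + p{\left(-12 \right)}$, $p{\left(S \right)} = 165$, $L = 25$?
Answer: $\frac{990}{152419} \approx 0.0064953$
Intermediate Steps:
$m = 152419$ ($m = 152254 + 165 = 152419$)
$\frac{Z{\left(L \right)}}{m} = \frac{990}{152419}$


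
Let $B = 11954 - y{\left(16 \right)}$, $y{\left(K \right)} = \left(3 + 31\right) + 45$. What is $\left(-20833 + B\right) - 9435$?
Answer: $-18393$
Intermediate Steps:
$y{\left(K \right)} = 79$ ($y{\left(K \right)} = 34 + 45 = 79$)
$B = 11875$ ($B = 11954 - 79 = 11875$)
$\left(-20833 + B\right) - 9435 = \left(-20833 + 11875\right) - 9435 = -8958 - 9435 = -18393$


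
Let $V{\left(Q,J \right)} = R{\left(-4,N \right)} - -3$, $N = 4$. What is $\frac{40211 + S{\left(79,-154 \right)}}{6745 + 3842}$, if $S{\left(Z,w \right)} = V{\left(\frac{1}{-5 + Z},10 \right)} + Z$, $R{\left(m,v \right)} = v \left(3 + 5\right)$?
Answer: $\frac{40325}{10587} \approx 3.8089$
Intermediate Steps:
$R{\left(m,v \right)} = 8 v$ ($R{\left(m,v \right)} = v 8 = 8 v$)
$V{\left(Q,J \right)} = 35$ ($V{\left(Q,J \right)} = 8 \cdot 4 - -3 = 32 + 3 = 35$)
$S{\left(Z,w \right)} = 35 + Z$
$\frac{40211 + S{\left(79,-154 \right)}}{6745 + 3842} = \frac{40211 + \left(35 + 79\right)}{6745 + 3842} = \frac{40211 + 114}{10587} = 40325 \cdot \frac{1}{10587} = \frac{40325}{10587}$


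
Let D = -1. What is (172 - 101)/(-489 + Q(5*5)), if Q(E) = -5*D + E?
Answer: -71/459 ≈ -0.15468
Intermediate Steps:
Q(E) = 5 + E (Q(E) = -5*(-1) + E = 5 + E)
(172 - 101)/(-489 + Q(5*5)) = (172 - 101)/(-489 + (5 + 5*5)) = 71/(-489 + (5 + 25)) = 71/(-489 + 30) = 71/(-459) = 71*(-1/459) = -71/459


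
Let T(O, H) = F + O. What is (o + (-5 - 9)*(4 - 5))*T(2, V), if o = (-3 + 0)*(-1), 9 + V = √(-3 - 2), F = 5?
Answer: 119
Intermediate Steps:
V = -9 + I*√5 (V = -9 + √(-3 - 2) = -9 + √(-5) = -9 + I*√5 ≈ -9.0 + 2.2361*I)
T(O, H) = 5 + O
o = 3 (o = -3*(-1) = 3)
(o + (-5 - 9)*(4 - 5))*T(2, V) = (3 + (-5 - 9)*(4 - 5))*(5 + 2) = (3 - 14*(-1))*7 = (3 + 14)*7 = 17*7 = 119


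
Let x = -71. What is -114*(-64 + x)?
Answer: 15390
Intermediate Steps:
-114*(-64 + x) = -114*(-64 - 71) = -114*(-135) = 15390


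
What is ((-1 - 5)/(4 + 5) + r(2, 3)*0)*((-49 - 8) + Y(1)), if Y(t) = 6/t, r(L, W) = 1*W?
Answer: 34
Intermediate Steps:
r(L, W) = W
((-1 - 5)/(4 + 5) + r(2, 3)*0)*((-49 - 8) + Y(1)) = ((-1 - 5)/(4 + 5) + 3*0)*((-49 - 8) + 6/1) = (-6/9 + 0)*(-57 + 6*1) = (-6*⅑ + 0)*(-57 + 6) = (-⅔ + 0)*(-51) = -⅔*(-51) = 34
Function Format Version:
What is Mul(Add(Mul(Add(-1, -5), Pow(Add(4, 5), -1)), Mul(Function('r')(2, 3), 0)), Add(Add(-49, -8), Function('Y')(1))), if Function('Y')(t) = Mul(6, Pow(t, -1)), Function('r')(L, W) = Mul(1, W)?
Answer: 34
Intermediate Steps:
Function('r')(L, W) = W
Mul(Add(Mul(Add(-1, -5), Pow(Add(4, 5), -1)), Mul(Function('r')(2, 3), 0)), Add(Add(-49, -8), Function('Y')(1))) = Mul(Add(Mul(Add(-1, -5), Pow(Add(4, 5), -1)), Mul(3, 0)), Add(Add(-49, -8), Mul(6, Pow(1, -1)))) = Mul(Add(Mul(-6, Pow(9, -1)), 0), Add(-57, Mul(6, 1))) = Mul(Add(Mul(-6, Rational(1, 9)), 0), Add(-57, 6)) = Mul(Add(Rational(-2, 3), 0), -51) = Mul(Rational(-2, 3), -51) = 34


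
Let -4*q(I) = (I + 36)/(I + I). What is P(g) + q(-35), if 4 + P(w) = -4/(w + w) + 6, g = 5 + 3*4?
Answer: 8977/4760 ≈ 1.8859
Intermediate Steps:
q(I) = -(36 + I)/(8*I) (q(I) = -(I + 36)/(4*(I + I)) = -(36 + I)/(4*(2*I)) = -(36 + I)*1/(2*I)/4 = -(36 + I)/(8*I))
g = 17 (g = 5 + 12 = 17)
P(w) = 2 - 2/w (P(w) = -4 + (-4/(w + w) + 6) = -4 + (-4/(2*w) + 6) = -4 + ((1/(2*w))*(-4) + 6) = -4 + (-2/w + 6) = -4 + (6 - 2/w) = 2 - 2/w)
P(g) + q(-35) = (2 - 2/17) + (⅛)*(-36 - 1*(-35))/(-35) = (2 - 2*1/17) + (⅛)*(-1/35)*(-36 + 35) = (2 - 2/17) + (⅛)*(-1/35)*(-1) = 32/17 + 1/280 = 8977/4760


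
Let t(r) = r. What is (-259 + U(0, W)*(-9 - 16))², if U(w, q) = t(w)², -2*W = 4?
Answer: 67081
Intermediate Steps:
W = -2 (W = -½*4 = -2)
U(w, q) = w²
(-259 + U(0, W)*(-9 - 16))² = (-259 + 0²*(-9 - 16))² = (-259 + 0*(-25))² = (-259 + 0)² = (-259)² = 67081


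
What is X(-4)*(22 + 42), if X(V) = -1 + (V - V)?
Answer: -64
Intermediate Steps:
X(V) = -1 (X(V) = -1 + 0 = -1)
X(-4)*(22 + 42) = -(22 + 42) = -1*64 = -64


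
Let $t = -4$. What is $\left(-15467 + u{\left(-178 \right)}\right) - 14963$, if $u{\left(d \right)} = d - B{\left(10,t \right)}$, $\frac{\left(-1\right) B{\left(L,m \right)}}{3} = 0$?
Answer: $-30608$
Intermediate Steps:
$B{\left(L,m \right)} = 0$ ($B{\left(L,m \right)} = \left(-3\right) 0 = 0$)
$u{\left(d \right)} = d$ ($u{\left(d \right)} = d - 0 = d + 0 = d$)
$\left(-15467 + u{\left(-178 \right)}\right) - 14963 = \left(-15467 - 178\right) - 14963 = -15645 - 14963 = -30608$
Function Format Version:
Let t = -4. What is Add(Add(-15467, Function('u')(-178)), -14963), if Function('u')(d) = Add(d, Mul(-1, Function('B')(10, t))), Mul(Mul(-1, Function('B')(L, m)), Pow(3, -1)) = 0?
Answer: -30608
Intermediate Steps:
Function('B')(L, m) = 0 (Function('B')(L, m) = Mul(-3, 0) = 0)
Function('u')(d) = d (Function('u')(d) = Add(d, Mul(-1, 0)) = Add(d, 0) = d)
Add(Add(-15467, Function('u')(-178)), -14963) = Add(Add(-15467, -178), -14963) = Add(-15645, -14963) = -30608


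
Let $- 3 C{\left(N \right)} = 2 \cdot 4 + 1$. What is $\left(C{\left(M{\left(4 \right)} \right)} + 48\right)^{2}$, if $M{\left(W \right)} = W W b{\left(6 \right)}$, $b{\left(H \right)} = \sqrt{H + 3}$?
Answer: $2025$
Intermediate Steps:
$b{\left(H \right)} = \sqrt{3 + H}$
$M{\left(W \right)} = 3 W^{2}$ ($M{\left(W \right)} = W W \sqrt{3 + 6} = W^{2} \sqrt{9} = W^{2} \cdot 3 = 3 W^{2}$)
$C{\left(N \right)} = -3$ ($C{\left(N \right)} = - \frac{2 \cdot 4 + 1}{3} = - \frac{8 + 1}{3} = \left(- \frac{1}{3}\right) 9 = -3$)
$\left(C{\left(M{\left(4 \right)} \right)} + 48\right)^{2} = \left(-3 + 48\right)^{2} = 45^{2} = 2025$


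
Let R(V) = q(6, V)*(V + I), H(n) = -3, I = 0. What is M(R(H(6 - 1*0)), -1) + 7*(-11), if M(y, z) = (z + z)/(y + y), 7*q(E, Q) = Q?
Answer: -700/9 ≈ -77.778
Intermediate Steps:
q(E, Q) = Q/7
R(V) = V²/7 (R(V) = (V/7)*(V + 0) = (V/7)*V = V²/7)
M(y, z) = z/y (M(y, z) = (2*z)/((2*y)) = (2*z)*(1/(2*y)) = z/y)
M(R(H(6 - 1*0)), -1) + 7*(-11) = -1/((⅐)*(-3)²) + 7*(-11) = -1/((⅐)*9) - 77 = -1/9/7 - 77 = -1*7/9 - 77 = -7/9 - 77 = -700/9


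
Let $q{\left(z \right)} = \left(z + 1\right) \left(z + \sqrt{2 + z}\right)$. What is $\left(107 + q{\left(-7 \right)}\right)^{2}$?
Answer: $22021 - 1788 i \sqrt{5} \approx 22021.0 - 3998.1 i$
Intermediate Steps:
$q{\left(z \right)} = \left(1 + z\right) \left(z + \sqrt{2 + z}\right)$
$\left(107 + q{\left(-7 \right)}\right)^{2} = \left(107 + \left(-7 + \left(-7\right)^{2} + \sqrt{2 - 7} - 7 \sqrt{2 - 7}\right)\right)^{2} = \left(107 + \left(-7 + 49 + \sqrt{-5} - 7 \sqrt{-5}\right)\right)^{2} = \left(107 + \left(-7 + 49 + i \sqrt{5} - 7 i \sqrt{5}\right)\right)^{2} = \left(107 + \left(42 - 6 i \sqrt{5}\right)\right)^{2} = \left(149 - 6 i \sqrt{5}\right)^{2}$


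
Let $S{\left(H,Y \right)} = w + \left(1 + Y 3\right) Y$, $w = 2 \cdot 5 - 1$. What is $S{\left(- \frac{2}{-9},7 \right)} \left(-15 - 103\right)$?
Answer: $-19234$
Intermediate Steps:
$w = 9$ ($w = 10 - 1 = 9$)
$S{\left(H,Y \right)} = 9 + Y \left(1 + 3 Y\right)$ ($S{\left(H,Y \right)} = 9 + \left(1 + Y 3\right) Y = 9 + \left(1 + 3 Y\right) Y = 9 + Y \left(1 + 3 Y\right)$)
$S{\left(- \frac{2}{-9},7 \right)} \left(-15 - 103\right) = \left(9 + 7 + 3 \cdot 7^{2}\right) \left(-15 - 103\right) = \left(9 + 7 + 3 \cdot 49\right) \left(-118\right) = \left(9 + 7 + 147\right) \left(-118\right) = 163 \left(-118\right) = -19234$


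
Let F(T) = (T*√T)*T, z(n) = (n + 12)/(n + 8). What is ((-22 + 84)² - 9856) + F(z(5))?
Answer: -6012 + 289*√221/2197 ≈ -6010.0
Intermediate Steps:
z(n) = (12 + n)/(8 + n)
F(T) = T^(5/2) (F(T) = T^(3/2)*T = T^(5/2))
((-22 + 84)² - 9856) + F(z(5)) = ((-22 + 84)² - 9856) + ((12 + 5)/(8 + 5))^(5/2) = (62² - 9856) + (17/13)^(5/2) = (3844 - 9856) + ((1/13)*17)^(5/2) = -6012 + (17/13)^(5/2) = -6012 + 289*√221/2197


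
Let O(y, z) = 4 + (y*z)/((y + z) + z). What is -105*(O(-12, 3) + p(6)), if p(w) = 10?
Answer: -2100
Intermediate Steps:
O(y, z) = 4 + y*z/(y + 2*z) (O(y, z) = 4 + (y*z)/(y + 2*z) = 4 + y*z/(y + 2*z))
-105*(O(-12, 3) + p(6)) = -105*((4*(-12) + 8*3 - 12*3)/(-12 + 2*3) + 10) = -105*((-48 + 24 - 36)/(-12 + 6) + 10) = -105*(-60/(-6) + 10) = -105*(-1/6*(-60) + 10) = -105*(10 + 10) = -105*20 = -2100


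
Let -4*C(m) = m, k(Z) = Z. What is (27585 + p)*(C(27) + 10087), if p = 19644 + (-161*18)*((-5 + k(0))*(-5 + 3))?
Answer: 735817929/4 ≈ 1.8395e+8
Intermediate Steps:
C(m) = -m/4
p = -9336 (p = 19644 + (-161*18)*((-5 + 0)*(-5 + 3)) = 19644 - (-14490)*(-2) = 19644 - 2898*10 = 19644 - 28980 = -9336)
(27585 + p)*(C(27) + 10087) = (27585 - 9336)*(-¼*27 + 10087) = 18249*(-27/4 + 10087) = 18249*(40321/4) = 735817929/4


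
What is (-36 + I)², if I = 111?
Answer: 5625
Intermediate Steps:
(-36 + I)² = (-36 + 111)² = 75² = 5625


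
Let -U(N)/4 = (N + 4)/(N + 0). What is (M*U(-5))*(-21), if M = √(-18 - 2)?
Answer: 168*I*√5/5 ≈ 75.132*I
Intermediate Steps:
M = 2*I*√5 (M = √(-20) = 2*I*√5 ≈ 4.4721*I)
U(N) = -4*(4 + N)/N (U(N) = -4*(N + 4)/(N + 0) = -4*(4 + N)/N)
(M*U(-5))*(-21) = ((2*I*√5)*(-4 - 16/(-5)))*(-21) = ((2*I*√5)*(-4 - 16*(-⅕)))*(-21) = ((2*I*√5)*(-4 + 16/5))*(-21) = ((2*I*√5)*(-⅘))*(-21) = -8*I*√5/5*(-21) = 168*I*√5/5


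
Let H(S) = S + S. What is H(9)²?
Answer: 324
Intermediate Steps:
H(S) = 2*S
H(9)² = (2*9)² = 18² = 324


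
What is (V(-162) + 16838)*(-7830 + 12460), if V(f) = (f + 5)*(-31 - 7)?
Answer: 105582520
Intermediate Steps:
V(f) = -190 - 38*f (V(f) = (5 + f)*(-38) = -190 - 38*f)
(V(-162) + 16838)*(-7830 + 12460) = ((-190 - 38*(-162)) + 16838)*(-7830 + 12460) = ((-190 + 6156) + 16838)*4630 = (5966 + 16838)*4630 = 22804*4630 = 105582520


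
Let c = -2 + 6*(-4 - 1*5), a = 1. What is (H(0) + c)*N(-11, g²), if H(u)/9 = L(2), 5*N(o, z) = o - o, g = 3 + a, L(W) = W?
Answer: 0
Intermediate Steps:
g = 4 (g = 3 + 1 = 4)
c = -56 (c = -2 + 6*(-4 - 5) = -2 + 6*(-9) = -2 - 54 = -56)
N(o, z) = 0 (N(o, z) = (o - o)/5 = (⅕)*0 = 0)
H(u) = 18 (H(u) = 9*2 = 18)
(H(0) + c)*N(-11, g²) = (18 - 56)*0 = -38*0 = 0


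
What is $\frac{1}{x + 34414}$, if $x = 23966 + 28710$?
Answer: $\frac{1}{87090} \approx 1.1482 \cdot 10^{-5}$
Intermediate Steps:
$x = 52676$
$\frac{1}{x + 34414} = \frac{1}{52676 + 34414} = \frac{1}{87090}$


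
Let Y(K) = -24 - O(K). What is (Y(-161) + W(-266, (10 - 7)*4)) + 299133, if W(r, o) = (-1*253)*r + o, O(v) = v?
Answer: 366580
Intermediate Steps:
Y(K) = -24 - K
W(r, o) = o - 253*r (W(r, o) = -253*r + o = o - 253*r)
(Y(-161) + W(-266, (10 - 7)*4)) + 299133 = ((-24 - 1*(-161)) + ((10 - 7)*4 - 253*(-266))) + 299133 = ((-24 + 161) + (3*4 + 67298)) + 299133 = (137 + (12 + 67298)) + 299133 = (137 + 67310) + 299133 = 67447 + 299133 = 366580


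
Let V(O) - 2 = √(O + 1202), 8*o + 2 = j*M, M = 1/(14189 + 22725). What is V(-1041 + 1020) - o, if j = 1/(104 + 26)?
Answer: 86378759/38390560 + √1181 ≈ 36.616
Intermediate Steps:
j = 1/130 ≈ 0.0076923
M = 1/36914 ≈ 2.7090e-5
o = -9597639/38390560 (o = -¼ + ((1/130)*(1/36914))/8 = -¼ + (⅛)*(1/4798820) = -¼ + 1/38390560 = -9597639/38390560 ≈ -0.25000)
V(O) = 2 + √(1202 + O) (V(O) = 2 + √(O + 1202) = 2 + √(1202 + O))
V(-1041 + 1020) - o = (2 + √(1202 + (-1041 + 1020))) - 1*(-9597639/38390560) = (2 + √(1202 - 21)) + 9597639/38390560 = (2 + √1181) + 9597639/38390560 = 86378759/38390560 + √1181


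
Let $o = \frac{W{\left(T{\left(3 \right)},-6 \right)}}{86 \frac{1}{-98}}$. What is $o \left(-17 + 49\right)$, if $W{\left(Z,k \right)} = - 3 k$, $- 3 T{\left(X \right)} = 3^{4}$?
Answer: $- \frac{28224}{43} \approx -656.37$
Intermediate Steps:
$T{\left(X \right)} = -27$ ($T{\left(X \right)} = - \frac{3^{4}}{3} = \left(- \frac{1}{3}\right) 81 = -27$)
$o = - \frac{882}{43}$ ($o = \frac{\left(-3\right) \left(-6\right)}{86 \frac{1}{-98}} = \frac{18}{86 \left(- \frac{1}{98}\right)} = \frac{18}{- \frac{43}{49}} = 18 \left(- \frac{49}{43}\right) = - \frac{882}{43} \approx -20.512$)
$o \left(-17 + 49\right) = - \frac{882 \left(-17 + 49\right)}{43} = \left(- \frac{882}{43}\right) 32 = - \frac{28224}{43}$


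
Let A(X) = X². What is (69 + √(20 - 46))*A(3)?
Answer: 621 + 9*I*√26 ≈ 621.0 + 45.891*I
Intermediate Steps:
(69 + √(20 - 46))*A(3) = (69 + √(20 - 46))*3² = (69 + √(-26))*9 = (69 + I*√26)*9 = 621 + 9*I*√26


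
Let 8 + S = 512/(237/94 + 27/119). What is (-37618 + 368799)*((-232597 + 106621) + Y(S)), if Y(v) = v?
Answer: -1280725581463072/30741 ≈ -4.1662e+10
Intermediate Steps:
S = 5481304/30741 (S = -8 + 512/(237/94 + 27/119) = -8 + 512/(30741/11186) = -8 + 512*(11186/30741) = -8 + 5727232/30741 = 5481304/30741 ≈ 178.31)
(-37618 + 368799)*((-232597 + 106621) + Y(S)) = (-37618 + 368799)*((-232597 + 106621) + 5481304/30741) = 331181*(-125976 + 5481304/30741) = 331181*(-3867146912/30741) = -1280725581463072/30741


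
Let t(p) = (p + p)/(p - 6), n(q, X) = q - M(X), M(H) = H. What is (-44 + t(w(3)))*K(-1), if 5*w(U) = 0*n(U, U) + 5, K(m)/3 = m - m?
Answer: 0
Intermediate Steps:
n(q, X) = q - X
K(m) = 0 (K(m) = 3*(m - m) = 3*0 = 0)
w(U) = 1 (w(U) = (0*(U - U) + 5)/5 = (0*0 + 5)/5 = (0 + 5)/5 = (⅕)*5 = 1)
t(p) = 2*p/(-6 + p) (t(p) = (2*p)/(-6 + p) = 2*p/(-6 + p))
(-44 + t(w(3)))*K(-1) = (-44 + 2*1/(-6 + 1))*0 = (-44 + 2*1/(-5))*0 = (-44 + 2*1*(-⅕))*0 = (-44 - ⅖)*0 = -222/5*0 = 0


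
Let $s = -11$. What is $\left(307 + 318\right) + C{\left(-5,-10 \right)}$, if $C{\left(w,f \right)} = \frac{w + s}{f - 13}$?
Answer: $\frac{14391}{23} \approx 625.7$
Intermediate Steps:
$C{\left(w,f \right)} = \frac{-11 + w}{-13 + f}$ ($C{\left(w,f \right)} = \frac{w - 11}{f - 13} = \frac{-11 + w}{-13 + f}$)
$\left(307 + 318\right) + C{\left(-5,-10 \right)} = \left(307 + 318\right) + \frac{-11 - 5}{-13 - 10} = 625 + \frac{1}{-23} \left(-16\right) = 625 - - \frac{16}{23} = 625 + \frac{16}{23} = \frac{14391}{23}$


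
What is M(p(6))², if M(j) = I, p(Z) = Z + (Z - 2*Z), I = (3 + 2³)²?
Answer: 14641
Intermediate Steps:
I = 121 (I = (3 + 8)² = 11² = 121)
p(Z) = 0 (p(Z) = Z - Z = 0)
M(j) = 121
M(p(6))² = 121² = 14641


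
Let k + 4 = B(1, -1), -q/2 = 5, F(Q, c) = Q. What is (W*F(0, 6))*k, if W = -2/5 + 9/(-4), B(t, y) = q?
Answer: 0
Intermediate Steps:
q = -10 (q = -2*5 = -10)
B(t, y) = -10
k = -14 (k = -4 - 10 = -14)
W = -53/20 (W = -2*⅕ + 9*(-¼) = -⅖ - 9/4 = -53/20 ≈ -2.6500)
(W*F(0, 6))*k = -53/20*0*(-14) = 0*(-14) = 0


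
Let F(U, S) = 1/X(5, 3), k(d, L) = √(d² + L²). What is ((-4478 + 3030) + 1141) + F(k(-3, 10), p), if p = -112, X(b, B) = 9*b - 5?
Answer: -12279/40 ≈ -306.98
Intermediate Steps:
X(b, B) = -5 + 9*b
k(d, L) = √(L² + d²)
F(U, S) = 1/40 (F(U, S) = 1/(-5 + 9*5) = 1/(-5 + 45) = 1/40)
((-4478 + 3030) + 1141) + F(k(-3, 10), p) = ((-4478 + 3030) + 1141) + 1/40 = (-1448 + 1141) + 1/40 = -307 + 1/40 = -12279/40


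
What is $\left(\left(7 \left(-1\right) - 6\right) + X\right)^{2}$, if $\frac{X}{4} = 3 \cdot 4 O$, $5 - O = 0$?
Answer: $51529$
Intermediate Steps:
$O = 5$ ($O = 5 - 0 = 5 + 0 = 5$)
$X = 240$ ($X = 4 \cdot 3 \cdot 4 \cdot 5 = 4 \cdot 12 \cdot 5 = 4 \cdot 60 = 240$)
$\left(\left(7 \left(-1\right) - 6\right) + X\right)^{2} = \left(\left(7 \left(-1\right) - 6\right) + 240\right)^{2} = \left(\left(-7 - 6\right) + 240\right)^{2} = \left(-13 + 240\right)^{2} = 227^{2} = 51529$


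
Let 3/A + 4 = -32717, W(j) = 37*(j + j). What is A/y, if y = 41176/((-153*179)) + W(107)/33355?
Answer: 913493385/12614765859098 ≈ 7.2415e-5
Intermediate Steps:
W(j) = 74*j (W(j) = 37*(2*j) = 74*j)
A = -1/10907 (A = 3/(-4 - 32717) = 3/(-32721) = 3*(-1/32721) = -1/10907 ≈ -9.1684e-5)
y = -1156575214/913493385 (y = 41176/((-153*179)) + (74*107)/33355 = 41176/(-27387) + 7918*(1/33355) = 41176*(-1/27387) + 7918/33355 = -41176/27387 + 7918/33355 = -1156575214/913493385 ≈ -1.2661)
A/y = -1/(10907*(-1156575214/913493385)) = -1/10907*(-913493385/1156575214) = 913493385/12614765859098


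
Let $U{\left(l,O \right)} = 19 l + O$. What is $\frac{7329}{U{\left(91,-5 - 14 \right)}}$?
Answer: $\frac{2443}{570} \approx 4.286$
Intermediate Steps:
$U{\left(l,O \right)} = O + 19 l$
$\frac{7329}{U{\left(91,-5 - 14 \right)}} = \frac{7329}{\left(-5 - 14\right) + 19 \cdot 91} = \frac{7329}{\left(-5 - 14\right) + 1729} = \frac{7329}{-19 + 1729} = \frac{7329}{1710} = 7329 \cdot \frac{1}{1710} = \frac{2443}{570}$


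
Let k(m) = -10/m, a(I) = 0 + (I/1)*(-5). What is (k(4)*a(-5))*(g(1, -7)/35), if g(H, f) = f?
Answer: 25/2 ≈ 12.500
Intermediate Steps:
a(I) = -5*I (a(I) = 0 + (I*1)*(-5) = 0 + I*(-5) = 0 - 5*I = -5*I)
(k(4)*a(-5))*(g(1, -7)/35) = ((-10/4)*(-5*(-5)))*(-7/35) = (-10*¼*25)*(-7*1/35) = -5/2*25*(-⅕) = -125/2*(-⅕) = 25/2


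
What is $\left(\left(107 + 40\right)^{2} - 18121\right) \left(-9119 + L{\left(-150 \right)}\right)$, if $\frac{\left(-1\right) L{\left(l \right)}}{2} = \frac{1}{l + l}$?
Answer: $- \frac{2385528656}{75} \approx -3.1807 \cdot 10^{7}$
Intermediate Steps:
$L{\left(l \right)} = - \frac{1}{l}$ ($L{\left(l \right)} = - \frac{2}{l + l} = - \frac{2}{2 l} = - 2 \frac{1}{2 l} = - \frac{1}{l}$)
$\left(\left(107 + 40\right)^{2} - 18121\right) \left(-9119 + L{\left(-150 \right)}\right) = \left(\left(107 + 40\right)^{2} - 18121\right) \left(-9119 - \frac{1}{-150}\right) = \left(147^{2} - 18121\right) \left(-9119 - - \frac{1}{150}\right) = \left(21609 - 18121\right) \left(-9119 + \frac{1}{150}\right) = 3488 \left(- \frac{1367849}{150}\right) = - \frac{2385528656}{75}$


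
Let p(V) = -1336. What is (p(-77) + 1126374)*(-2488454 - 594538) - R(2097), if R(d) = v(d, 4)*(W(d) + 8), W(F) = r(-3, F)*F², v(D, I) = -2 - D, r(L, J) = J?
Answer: 15887165509723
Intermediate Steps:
W(F) = F³ (W(F) = F*F² = F³)
R(d) = (-2 - d)*(8 + d³) (R(d) = (-2 - d)*(d³ + 8) = (-2 - d)*(8 + d³))
(p(-77) + 1126374)*(-2488454 - 594538) - R(2097) = (-1336 + 1126374)*(-2488454 - 594538) - (-1)*(2 + 2097)*(8 + 2097³) = 1125038*(-3082992) - (-1)*2099*(8 + 9221366673) = -3468483153696 - (-1)*2099*9221366681 = -3468483153696 - 1*(-19355648663419) = -3468483153696 + 19355648663419 = 15887165509723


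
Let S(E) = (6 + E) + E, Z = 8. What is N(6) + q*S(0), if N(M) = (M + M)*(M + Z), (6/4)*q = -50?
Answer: -32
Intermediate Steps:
q = -100/3 (q = (⅔)*(-50) = -100/3 ≈ -33.333)
S(E) = 6 + 2*E
N(M) = 2*M*(8 + M) (N(M) = (M + M)*(M + 8) = (2*M)*(8 + M) = 2*M*(8 + M))
N(6) + q*S(0) = 2*6*(8 + 6) - 100*(6 + 2*0)/3 = 2*6*14 - 100*(6 + 0)/3 = 168 - 100/3*6 = 168 - 200 = -32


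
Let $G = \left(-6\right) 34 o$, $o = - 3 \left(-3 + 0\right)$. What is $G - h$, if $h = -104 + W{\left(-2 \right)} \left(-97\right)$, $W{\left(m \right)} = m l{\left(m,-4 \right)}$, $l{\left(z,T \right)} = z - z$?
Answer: $-1732$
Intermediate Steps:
$l{\left(z,T \right)} = 0$
$W{\left(m \right)} = 0$ ($W{\left(m \right)} = m 0 = 0$)
$o = 9$ ($o = \left(-3\right) \left(-3\right) = 9$)
$G = -1836$ ($G = \left(-6\right) 34 \cdot 9 = \left(-204\right) 9 = -1836$)
$h = -104$ ($h = -104 + 0 \left(-97\right) = -104 + 0 = -104$)
$G - h = -1836 - -104 = -1836 + 104 = -1732$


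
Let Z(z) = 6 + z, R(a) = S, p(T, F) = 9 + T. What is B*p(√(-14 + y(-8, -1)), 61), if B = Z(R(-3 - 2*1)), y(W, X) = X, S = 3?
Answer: 81 + 9*I*√15 ≈ 81.0 + 34.857*I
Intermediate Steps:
R(a) = 3
B = 9 (B = 6 + 3 = 9)
B*p(√(-14 + y(-8, -1)), 61) = 9*(9 + √(-14 - 1)) = 9*(9 + √(-15)) = 9*(9 + I*√15) = 81 + 9*I*√15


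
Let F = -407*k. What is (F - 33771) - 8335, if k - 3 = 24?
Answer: -53095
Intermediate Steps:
k = 27 (k = 3 + 24 = 27)
F = -10989 (F = -407*27 = -10989)
(F - 33771) - 8335 = (-10989 - 33771) - 8335 = -44760 - 8335 = -53095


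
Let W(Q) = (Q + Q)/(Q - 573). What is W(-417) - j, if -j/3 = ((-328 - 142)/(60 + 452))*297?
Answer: -34512941/42240 ≈ -817.07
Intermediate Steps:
W(Q) = 2*Q/(-573 + Q) (W(Q) = (2*Q)/(-573 + Q) = 2*Q/(-573 + Q))
j = 209385/256 (j = -3*(-328 - 142)/(60 + 452)*297 = -3*(-470/512)*297 = -3*(-470*1/512)*297 = -(-705)*297/256 = -3*(-69795/256) = 209385/256 ≈ 817.91)
W(-417) - j = 2*(-417)/(-573 - 417) - 1*209385/256 = 2*(-417)/(-990) - 209385/256 = 2*(-417)*(-1/990) - 209385/256 = 139/165 - 209385/256 = -34512941/42240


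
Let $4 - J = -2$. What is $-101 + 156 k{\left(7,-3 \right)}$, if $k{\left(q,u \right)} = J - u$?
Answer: $1303$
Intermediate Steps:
$J = 6$ ($J = 4 - -2 = 4 + 2 = 6$)
$k{\left(q,u \right)} = 6 - u$
$-101 + 156 k{\left(7,-3 \right)} = -101 + 156 \left(6 - -3\right) = -101 + 156 \left(6 + 3\right) = -101 + 156 \cdot 9 = -101 + 1404 = 1303$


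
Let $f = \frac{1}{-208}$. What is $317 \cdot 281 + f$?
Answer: $\frac{18528015}{208} \approx 89077.0$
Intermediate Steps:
$f = - \frac{1}{208} \approx -0.0048077$
$317 \cdot 281 + f = 317 \cdot 281 - \frac{1}{208} = 89077 - \frac{1}{208} = \frac{18528015}{208}$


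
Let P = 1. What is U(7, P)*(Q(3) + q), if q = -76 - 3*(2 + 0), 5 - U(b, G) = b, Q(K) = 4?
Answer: 156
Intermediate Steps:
U(b, G) = 5 - b
q = -82 (q = -76 - 3*2 = -76 - 1*6 = -76 - 6 = -82)
U(7, P)*(Q(3) + q) = (5 - 1*7)*(4 - 82) = (5 - 7)*(-78) = -2*(-78) = 156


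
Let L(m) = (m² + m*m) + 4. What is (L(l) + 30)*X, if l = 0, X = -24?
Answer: -816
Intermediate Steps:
L(m) = 4 + 2*m² (L(m) = (m² + m²) + 4 = 2*m² + 4 = 4 + 2*m²)
(L(l) + 30)*X = ((4 + 2*0²) + 30)*(-24) = ((4 + 2*0) + 30)*(-24) = ((4 + 0) + 30)*(-24) = (4 + 30)*(-24) = 34*(-24) = -816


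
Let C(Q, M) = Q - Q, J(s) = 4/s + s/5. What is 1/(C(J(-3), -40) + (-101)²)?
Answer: 1/10201 ≈ 9.8030e-5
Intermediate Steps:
J(s) = 4/s + s/5 (J(s) = 4/s + s*(⅕) = 4/s + s/5)
C(Q, M) = 0
1/(C(J(-3), -40) + (-101)²) = 1/(0 + (-101)²) = 1/(0 + 10201) = 1/10201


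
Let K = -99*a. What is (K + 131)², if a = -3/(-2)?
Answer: 1225/4 ≈ 306.25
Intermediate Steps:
a = 3/2 (a = -3*(-½) = 3/2 ≈ 1.5000)
K = -297/2 (K = -99*3/2 = -297/2 ≈ -148.50)
(K + 131)² = (-297/2 + 131)² = (-35/2)² = 1225/4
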